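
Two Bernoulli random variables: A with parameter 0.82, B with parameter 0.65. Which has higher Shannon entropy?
B

For binary distributions, entropy is maximized at p=0.5 and decreases as p moves toward 0 or 1.

H(A) = H(0.82) = 0.6801 bits
H(B) = H(0.65) = 0.9341 bits

Distribution B (p=0.65) is closer to uniform (p=0.5), so it has higher entropy.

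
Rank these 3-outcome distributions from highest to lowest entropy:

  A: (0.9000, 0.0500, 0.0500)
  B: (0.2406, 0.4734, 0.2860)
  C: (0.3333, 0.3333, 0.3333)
C > B > A

Key insight: Entropy is maximized by uniform distributions and minimized by concentrated distributions.

- Uniform distributions have maximum entropy log₂(3) = 1.5850 bits
- The more "peaked" or concentrated a distribution, the lower its entropy

Entropies:
  H(A) = 0.5690 bits
  H(B) = 1.5217 bits
  H(C) = 1.5850 bits

Ranking: C > B > A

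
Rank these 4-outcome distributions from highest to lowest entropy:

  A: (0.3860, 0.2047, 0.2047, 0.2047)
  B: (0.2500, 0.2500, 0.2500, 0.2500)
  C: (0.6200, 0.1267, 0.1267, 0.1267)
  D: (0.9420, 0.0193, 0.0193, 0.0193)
B > A > C > D

Key insight: Entropy is maximized by uniform distributions and minimized by concentrated distributions.

Entropies:
  H(A) = 1.9353 bits
  H(B) = 2.0000 bits
  H(C) = 1.5603 bits
  H(D) = 0.4114 bits

Ranking: B > A > C > D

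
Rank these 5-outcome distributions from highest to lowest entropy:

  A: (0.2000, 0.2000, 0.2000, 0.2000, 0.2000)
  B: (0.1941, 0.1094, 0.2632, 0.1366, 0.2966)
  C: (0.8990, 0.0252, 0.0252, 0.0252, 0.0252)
A > B > C

Key insight: Entropy is maximized by uniform distributions and minimized by concentrated distributions.

- Uniform distributions have maximum entropy log₂(5) = 2.3219 bits
- The more "peaked" or concentrated a distribution, the lower its entropy

Entropies:
  H(A) = 2.3219 bits
  H(B) = 2.2276 bits
  H(C) = 0.6742 bits

Ranking: A > B > C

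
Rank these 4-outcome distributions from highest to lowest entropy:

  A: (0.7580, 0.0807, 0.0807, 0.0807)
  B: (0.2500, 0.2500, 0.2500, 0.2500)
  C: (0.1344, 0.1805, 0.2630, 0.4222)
B > C > A

Key insight: Entropy is maximized by uniform distributions and minimized by concentrated distributions.

- Uniform distributions have maximum entropy log₂(4) = 2.0000 bits
- The more "peaked" or concentrated a distribution, the lower its entropy

Entropies:
  H(A) = 1.1819 bits
  H(B) = 2.0000 bits
  H(C) = 1.8669 bits

Ranking: B > C > A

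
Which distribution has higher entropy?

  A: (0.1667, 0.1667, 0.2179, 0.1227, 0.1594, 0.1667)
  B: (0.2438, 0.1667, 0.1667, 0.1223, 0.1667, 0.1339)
A

Both distributions are close to uniform, making this a harder comparison.

H(A) = 2.5652 bits
H(B) = 2.5481 bits

The distribution closer to uniform has higher entropy.
Answer: A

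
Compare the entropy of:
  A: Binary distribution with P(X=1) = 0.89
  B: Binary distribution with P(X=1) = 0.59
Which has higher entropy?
B

For binary distributions, entropy is maximized at p=0.5 and decreases as p moves toward 0 or 1.

H(A) = H(0.89) = 0.4999 bits
H(B) = H(0.59) = 0.9765 bits

Distribution B (p=0.59) is closer to uniform (p=0.5), so it has higher entropy.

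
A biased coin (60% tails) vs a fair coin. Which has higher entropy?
Fair coin

The fair coin is uniform (p=0.5), maximizing binary entropy at 1 bit. The biased coin has H(0.60) ≈ 0.971 bits — its outcome is more predictable, so its entropy is lower.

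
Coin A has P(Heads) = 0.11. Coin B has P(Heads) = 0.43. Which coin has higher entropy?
B

For binary distributions, entropy is maximized at p=0.5 and decreases as p moves toward 0 or 1.

H(A) = H(0.11) = 0.4999 bits
H(B) = H(0.43) = 0.9858 bits

Distribution B (p=0.43) is closer to uniform (p=0.5), so it has higher entropy.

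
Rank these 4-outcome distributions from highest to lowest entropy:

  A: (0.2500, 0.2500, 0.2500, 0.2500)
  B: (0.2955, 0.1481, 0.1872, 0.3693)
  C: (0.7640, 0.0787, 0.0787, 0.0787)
A > B > C

Key insight: Entropy is maximized by uniform distributions and minimized by concentrated distributions.

- Uniform distributions have maximum entropy log₂(4) = 2.0000 bits
- The more "peaked" or concentrated a distribution, the lower its entropy

Entropies:
  H(A) = 2.0000 bits
  H(B) = 1.9110 bits
  H(C) = 1.1624 bits

Ranking: A > B > C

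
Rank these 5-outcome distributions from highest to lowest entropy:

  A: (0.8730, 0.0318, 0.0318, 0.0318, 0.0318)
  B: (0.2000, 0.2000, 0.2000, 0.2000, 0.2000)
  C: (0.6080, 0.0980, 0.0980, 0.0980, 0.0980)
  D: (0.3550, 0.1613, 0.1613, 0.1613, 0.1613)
B > D > C > A

Key insight: Entropy is maximized by uniform distributions and minimized by concentrated distributions.

Entropies:
  H(A) = 0.8032 bits
  H(B) = 2.3219 bits
  H(C) = 1.7501 bits
  H(D) = 2.2285 bits

Ranking: B > D > C > A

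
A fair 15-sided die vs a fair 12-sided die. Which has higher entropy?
15-sided die

Both are uniform distributions; for uniform over n outcomes, H = log₂(n). H(15-sided) = log₂(15) = 3.907 bits and H(12-sided) = log₂(12) = 3.585 bits. More outcomes in a uniform distribution means higher entropy.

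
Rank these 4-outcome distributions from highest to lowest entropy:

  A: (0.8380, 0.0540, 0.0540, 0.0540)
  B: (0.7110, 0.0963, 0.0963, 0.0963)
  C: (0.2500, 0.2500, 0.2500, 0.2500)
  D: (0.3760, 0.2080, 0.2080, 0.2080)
C > D > B > A

Key insight: Entropy is maximized by uniform distributions and minimized by concentrated distributions.

Entropies:
  H(A) = 0.8958 bits
  H(B) = 1.3255 bits
  H(C) = 2.0000 bits
  H(D) = 1.9442 bits

Ranking: C > D > B > A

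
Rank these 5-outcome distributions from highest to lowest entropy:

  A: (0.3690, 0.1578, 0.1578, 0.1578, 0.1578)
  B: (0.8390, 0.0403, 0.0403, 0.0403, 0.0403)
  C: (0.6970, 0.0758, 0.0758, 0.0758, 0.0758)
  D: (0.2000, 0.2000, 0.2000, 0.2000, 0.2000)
D > A > C > B

Key insight: Entropy is maximized by uniform distributions and minimized by concentrated distributions.

Entropies:
  H(A) = 2.2119 bits
  H(B) = 0.9587 bits
  H(C) = 1.4909 bits
  H(D) = 2.3219 bits

Ranking: D > A > C > B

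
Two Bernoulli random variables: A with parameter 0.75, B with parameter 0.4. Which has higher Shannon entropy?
B

For binary distributions, entropy is maximized at p=0.5 and decreases as p moves toward 0 or 1.

H(A) = H(0.75) = 0.8113 bits
H(B) = H(0.4) = 0.9710 bits

Distribution B (p=0.4) is closer to uniform (p=0.5), so it has higher entropy.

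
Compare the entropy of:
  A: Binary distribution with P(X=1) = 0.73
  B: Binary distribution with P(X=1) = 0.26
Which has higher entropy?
A

For binary distributions, entropy is maximized at p=0.5 and decreases as p moves toward 0 or 1.

H(A) = H(0.73) = 0.8415 bits
H(B) = H(0.26) = 0.8267 bits

Distribution A (p=0.73) is closer to uniform (p=0.5), so it has higher entropy.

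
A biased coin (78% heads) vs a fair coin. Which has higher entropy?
Fair coin

The fair coin is uniform (p=0.5), maximizing binary entropy at 1 bit. The biased coin has H(0.78) ≈ 0.760 bits — its outcome is more predictable, so its entropy is lower.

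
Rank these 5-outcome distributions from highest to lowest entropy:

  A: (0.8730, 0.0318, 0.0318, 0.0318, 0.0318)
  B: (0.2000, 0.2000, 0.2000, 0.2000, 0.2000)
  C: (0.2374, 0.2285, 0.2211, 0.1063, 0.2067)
B > C > A

Key insight: Entropy is maximized by uniform distributions and minimized by concentrated distributions.

- Uniform distributions have maximum entropy log₂(5) = 2.3219 bits
- The more "peaked" or concentrated a distribution, the lower its entropy

Entropies:
  H(A) = 0.8032 bits
  H(B) = 2.3219 bits
  H(C) = 2.2744 bits

Ranking: B > C > A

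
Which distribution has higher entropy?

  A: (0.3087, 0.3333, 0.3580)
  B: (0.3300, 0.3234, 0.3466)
B

Both distributions are close to uniform, making this a harder comparison.

H(A) = 1.5823 bits
H(B) = 1.5843 bits

The distribution closer to uniform has higher entropy.
Answer: B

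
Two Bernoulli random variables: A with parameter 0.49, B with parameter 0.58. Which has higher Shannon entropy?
A

For binary distributions, entropy is maximized at p=0.5 and decreases as p moves toward 0 or 1.

H(A) = H(0.49) = 0.9997 bits
H(B) = H(0.58) = 0.9815 bits

Distribution A (p=0.49) is closer to uniform (p=0.5), so it has higher entropy.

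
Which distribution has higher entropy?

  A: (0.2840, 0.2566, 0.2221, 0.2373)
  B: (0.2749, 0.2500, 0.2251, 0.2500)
B

Both distributions are close to uniform, making this a harder comparison.

H(A) = 1.9939 bits
H(B) = 1.9964 bits

The distribution closer to uniform has higher entropy.
Answer: B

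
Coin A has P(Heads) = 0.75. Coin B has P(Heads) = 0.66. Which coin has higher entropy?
B

For binary distributions, entropy is maximized at p=0.5 and decreases as p moves toward 0 or 1.

H(A) = H(0.75) = 0.8113 bits
H(B) = H(0.66) = 0.9248 bits

Distribution B (p=0.66) is closer to uniform (p=0.5), so it has higher entropy.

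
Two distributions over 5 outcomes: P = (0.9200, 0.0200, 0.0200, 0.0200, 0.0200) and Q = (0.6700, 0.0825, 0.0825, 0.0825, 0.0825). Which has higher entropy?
Q

P is highly concentrated on one outcome (92%), making it nearly deterministic. Q spreads its mass more evenly (max 67%). The more spread-out distribution has higher entropy: H(P) ≈ 0.562 bits, H(Q) ≈ 1.575 bits.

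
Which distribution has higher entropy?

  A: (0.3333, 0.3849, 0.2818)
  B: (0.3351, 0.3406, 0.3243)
B

Both distributions are close to uniform, making this a harder comparison.

H(A) = 1.5734 bits
H(B) = 1.5847 bits

The distribution closer to uniform has higher entropy.
Answer: B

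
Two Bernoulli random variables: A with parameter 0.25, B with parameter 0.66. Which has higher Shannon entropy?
B

For binary distributions, entropy is maximized at p=0.5 and decreases as p moves toward 0 or 1.

H(A) = H(0.25) = 0.8113 bits
H(B) = H(0.66) = 0.9248 bits

Distribution B (p=0.66) is closer to uniform (p=0.5), so it has higher entropy.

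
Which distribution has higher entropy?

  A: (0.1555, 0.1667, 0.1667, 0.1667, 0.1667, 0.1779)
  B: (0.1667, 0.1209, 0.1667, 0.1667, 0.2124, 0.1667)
A

Both distributions are close to uniform, making this a harder comparison.

H(A) = 2.5839 bits
H(B) = 2.5666 bits

The distribution closer to uniform has higher entropy.
Answer: A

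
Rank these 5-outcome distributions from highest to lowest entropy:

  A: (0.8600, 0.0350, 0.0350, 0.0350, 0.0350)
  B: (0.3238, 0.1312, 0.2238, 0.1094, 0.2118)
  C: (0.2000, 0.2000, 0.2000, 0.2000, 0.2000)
C > B > A

Key insight: Entropy is maximized by uniform distributions and minimized by concentrated distributions.

- Uniform distributions have maximum entropy log₂(5) = 2.3219 bits
- The more "peaked" or concentrated a distribution, the lower its entropy

Entropies:
  H(A) = 0.8642 bits
  H(B) = 2.2181 bits
  H(C) = 2.3219 bits

Ranking: C > B > A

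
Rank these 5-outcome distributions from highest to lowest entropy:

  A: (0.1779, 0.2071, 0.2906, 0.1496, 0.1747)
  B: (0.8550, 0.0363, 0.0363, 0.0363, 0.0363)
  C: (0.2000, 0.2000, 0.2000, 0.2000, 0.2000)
C > A > B

Key insight: Entropy is maximized by uniform distributions and minimized by concentrated distributions.

- Uniform distributions have maximum entropy log₂(5) = 2.3219 bits
- The more "peaked" or concentrated a distribution, the lower its entropy

Entropies:
  H(A) = 2.2815 bits
  H(B) = 0.8872 bits
  H(C) = 2.3219 bits

Ranking: C > A > B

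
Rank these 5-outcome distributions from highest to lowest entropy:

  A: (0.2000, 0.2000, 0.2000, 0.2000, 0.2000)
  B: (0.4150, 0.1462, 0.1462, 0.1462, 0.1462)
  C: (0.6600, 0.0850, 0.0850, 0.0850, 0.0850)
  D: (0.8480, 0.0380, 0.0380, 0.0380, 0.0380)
A > B > C > D

Key insight: Entropy is maximized by uniform distributions and minimized by concentrated distributions.

Entropies:
  H(A) = 2.3219 bits
  H(B) = 2.1491 bits
  H(C) = 1.6048 bits
  H(D) = 0.9188 bits

Ranking: A > B > C > D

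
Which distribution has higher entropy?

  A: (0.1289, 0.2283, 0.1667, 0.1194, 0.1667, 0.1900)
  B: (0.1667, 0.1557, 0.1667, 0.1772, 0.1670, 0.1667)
B

Both distributions are close to uniform, making this a harder comparison.

H(A) = 2.5505 bits
H(B) = 2.5840 bits

The distribution closer to uniform has higher entropy.
Answer: B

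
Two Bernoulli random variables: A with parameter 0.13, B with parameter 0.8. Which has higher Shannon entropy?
B

For binary distributions, entropy is maximized at p=0.5 and decreases as p moves toward 0 or 1.

H(A) = H(0.13) = 0.5574 bits
H(B) = H(0.8) = 0.7219 bits

Distribution B (p=0.8) is closer to uniform (p=0.5), so it has higher entropy.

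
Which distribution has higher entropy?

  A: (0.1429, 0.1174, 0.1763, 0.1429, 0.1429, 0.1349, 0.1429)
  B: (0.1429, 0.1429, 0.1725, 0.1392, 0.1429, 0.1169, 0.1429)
B

Both distributions are close to uniform, making this a harder comparison.

H(A) = 2.7983 bits
H(B) = 2.7995 bits

The distribution closer to uniform has higher entropy.
Answer: B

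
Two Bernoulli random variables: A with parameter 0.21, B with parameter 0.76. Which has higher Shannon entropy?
B

For binary distributions, entropy is maximized at p=0.5 and decreases as p moves toward 0 or 1.

H(A) = H(0.21) = 0.7415 bits
H(B) = H(0.76) = 0.7950 bits

Distribution B (p=0.76) is closer to uniform (p=0.5), so it has higher entropy.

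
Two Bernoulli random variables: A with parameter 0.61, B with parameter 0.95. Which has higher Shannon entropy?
A

For binary distributions, entropy is maximized at p=0.5 and decreases as p moves toward 0 or 1.

H(A) = H(0.61) = 0.9648 bits
H(B) = H(0.95) = 0.2864 bits

Distribution A (p=0.61) is closer to uniform (p=0.5), so it has higher entropy.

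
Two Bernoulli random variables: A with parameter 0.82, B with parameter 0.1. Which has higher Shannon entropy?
A

For binary distributions, entropy is maximized at p=0.5 and decreases as p moves toward 0 or 1.

H(A) = H(0.82) = 0.6801 bits
H(B) = H(0.1) = 0.4690 bits

Distribution A (p=0.82) is closer to uniform (p=0.5), so it has higher entropy.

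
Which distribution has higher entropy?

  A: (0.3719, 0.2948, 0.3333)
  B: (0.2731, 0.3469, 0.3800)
A

Both distributions are close to uniform, making this a harder comparison.

H(A) = 1.5785 bits
H(B) = 1.5717 bits

The distribution closer to uniform has higher entropy.
Answer: A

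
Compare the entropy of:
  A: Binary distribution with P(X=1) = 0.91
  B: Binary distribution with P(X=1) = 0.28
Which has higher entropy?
B

For binary distributions, entropy is maximized at p=0.5 and decreases as p moves toward 0 or 1.

H(A) = H(0.91) = 0.4365 bits
H(B) = H(0.28) = 0.8555 bits

Distribution B (p=0.28) is closer to uniform (p=0.5), so it has higher entropy.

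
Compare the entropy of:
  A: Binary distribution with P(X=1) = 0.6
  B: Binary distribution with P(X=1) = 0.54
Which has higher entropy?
B

For binary distributions, entropy is maximized at p=0.5 and decreases as p moves toward 0 or 1.

H(A) = H(0.6) = 0.9710 bits
H(B) = H(0.54) = 0.9954 bits

Distribution B (p=0.54) is closer to uniform (p=0.5), so it has higher entropy.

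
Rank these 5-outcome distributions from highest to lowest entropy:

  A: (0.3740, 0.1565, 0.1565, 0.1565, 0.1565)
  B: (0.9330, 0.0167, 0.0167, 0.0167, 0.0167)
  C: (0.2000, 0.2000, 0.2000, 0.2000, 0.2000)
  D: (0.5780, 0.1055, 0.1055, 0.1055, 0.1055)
C > A > D > B

Key insight: Entropy is maximized by uniform distributions and minimized by concentrated distributions.

Entropies:
  H(A) = 2.2057 bits
  H(B) = 0.4886 bits
  H(C) = 2.3219 bits
  H(D) = 1.8264 bits

Ranking: C > A > D > B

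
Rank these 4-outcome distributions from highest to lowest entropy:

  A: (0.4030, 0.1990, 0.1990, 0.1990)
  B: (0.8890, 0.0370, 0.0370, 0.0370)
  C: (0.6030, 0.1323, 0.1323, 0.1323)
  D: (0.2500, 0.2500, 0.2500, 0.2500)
D > A > C > B

Key insight: Entropy is maximized by uniform distributions and minimized by concentrated distributions.

Entropies:
  H(A) = 1.9189 bits
  H(B) = 0.6789 bits
  H(C) = 1.5984 bits
  H(D) = 2.0000 bits

Ranking: D > A > C > B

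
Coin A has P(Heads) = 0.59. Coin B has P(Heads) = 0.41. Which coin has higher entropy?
Equal

For binary distributions, entropy is maximized at p=0.5 and decreases as p moves toward 0 or 1.

H(A) = H(0.59) = 0.9765 bits
H(B) = H(0.41) = 0.9765 bits

Both distributions are equally far from uniform (|0.59-0.5| = |0.41-0.5|), so they have the same entropy.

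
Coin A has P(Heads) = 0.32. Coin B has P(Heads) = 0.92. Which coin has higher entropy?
A

For binary distributions, entropy is maximized at p=0.5 and decreases as p moves toward 0 or 1.

H(A) = H(0.32) = 0.9044 bits
H(B) = H(0.92) = 0.4022 bits

Distribution A (p=0.32) is closer to uniform (p=0.5), so it has higher entropy.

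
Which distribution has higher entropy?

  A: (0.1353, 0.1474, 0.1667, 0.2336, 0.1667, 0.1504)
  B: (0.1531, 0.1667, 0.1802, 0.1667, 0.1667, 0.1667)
B

Both distributions are close to uniform, making this a harder comparison.

H(A) = 2.5604 bits
H(B) = 2.5834 bits

The distribution closer to uniform has higher entropy.
Answer: B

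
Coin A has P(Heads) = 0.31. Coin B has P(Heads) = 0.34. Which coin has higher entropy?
B

For binary distributions, entropy is maximized at p=0.5 and decreases as p moves toward 0 or 1.

H(A) = H(0.31) = 0.8932 bits
H(B) = H(0.34) = 0.9248 bits

Distribution B (p=0.34) is closer to uniform (p=0.5), so it has higher entropy.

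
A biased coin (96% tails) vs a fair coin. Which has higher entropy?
Fair coin

The fair coin is uniform (p=0.5), maximizing binary entropy at 1 bit. The biased coin has H(0.96) ≈ 0.242 bits — its outcome is more predictable, so its entropy is lower.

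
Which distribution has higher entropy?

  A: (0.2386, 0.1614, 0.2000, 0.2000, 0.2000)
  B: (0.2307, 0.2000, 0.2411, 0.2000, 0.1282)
A

Both distributions are close to uniform, making this a harder comparison.

H(A) = 2.3111 bits
H(B) = 2.2916 bits

The distribution closer to uniform has higher entropy.
Answer: A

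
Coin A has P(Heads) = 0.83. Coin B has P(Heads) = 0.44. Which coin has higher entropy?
B

For binary distributions, entropy is maximized at p=0.5 and decreases as p moves toward 0 or 1.

H(A) = H(0.83) = 0.6577 bits
H(B) = H(0.44) = 0.9896 bits

Distribution B (p=0.44) is closer to uniform (p=0.5), so it has higher entropy.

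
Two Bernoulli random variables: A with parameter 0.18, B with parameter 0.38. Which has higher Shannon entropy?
B

For binary distributions, entropy is maximized at p=0.5 and decreases as p moves toward 0 or 1.

H(A) = H(0.18) = 0.6801 bits
H(B) = H(0.38) = 0.9580 bits

Distribution B (p=0.38) is closer to uniform (p=0.5), so it has higher entropy.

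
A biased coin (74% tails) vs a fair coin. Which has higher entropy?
Fair coin

The fair coin is uniform (p=0.5), maximizing binary entropy at 1 bit. The biased coin has H(0.74) ≈ 0.827 bits — its outcome is more predictable, so its entropy is lower.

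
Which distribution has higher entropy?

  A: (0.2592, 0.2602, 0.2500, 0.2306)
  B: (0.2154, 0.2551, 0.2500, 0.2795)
A

Both distributions are close to uniform, making this a harder comparison.

H(A) = 1.9983 bits
H(B) = 1.9939 bits

The distribution closer to uniform has higher entropy.
Answer: A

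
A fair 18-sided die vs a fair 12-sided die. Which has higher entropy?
18-sided die

Both are uniform distributions; for uniform over n outcomes, H = log₂(n). H(18-sided) = log₂(18) = 4.170 bits and H(12-sided) = log₂(12) = 3.585 bits. More outcomes in a uniform distribution means higher entropy.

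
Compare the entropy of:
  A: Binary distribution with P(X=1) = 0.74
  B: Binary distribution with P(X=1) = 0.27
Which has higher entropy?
B

For binary distributions, entropy is maximized at p=0.5 and decreases as p moves toward 0 or 1.

H(A) = H(0.74) = 0.8267 bits
H(B) = H(0.27) = 0.8415 bits

Distribution B (p=0.27) is closer to uniform (p=0.5), so it has higher entropy.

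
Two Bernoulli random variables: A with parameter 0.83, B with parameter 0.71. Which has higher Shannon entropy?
B

For binary distributions, entropy is maximized at p=0.5 and decreases as p moves toward 0 or 1.

H(A) = H(0.83) = 0.6577 bits
H(B) = H(0.71) = 0.8687 bits

Distribution B (p=0.71) is closer to uniform (p=0.5), so it has higher entropy.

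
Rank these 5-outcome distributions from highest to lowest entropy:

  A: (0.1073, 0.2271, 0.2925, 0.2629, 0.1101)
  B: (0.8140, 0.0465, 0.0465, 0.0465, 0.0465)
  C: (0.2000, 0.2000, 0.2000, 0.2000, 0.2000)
C > A > B

Key insight: Entropy is maximized by uniform distributions and minimized by concentrated distributions.

- Uniform distributions have maximum entropy log₂(5) = 2.3219 bits
- The more "peaked" or concentrated a distribution, the lower its entropy

Entropies:
  H(A) = 2.2072 bits
  H(B) = 1.0650 bits
  H(C) = 2.3219 bits

Ranking: C > A > B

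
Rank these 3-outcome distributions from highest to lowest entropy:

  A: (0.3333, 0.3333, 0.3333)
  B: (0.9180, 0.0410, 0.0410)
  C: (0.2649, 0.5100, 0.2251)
A > C > B

Key insight: Entropy is maximized by uniform distributions and minimized by concentrated distributions.

- Uniform distributions have maximum entropy log₂(3) = 1.5850 bits
- The more "peaked" or concentrated a distribution, the lower its entropy

Entropies:
  H(A) = 1.5850 bits
  H(B) = 0.4912 bits
  H(C) = 1.4874 bits

Ranking: A > C > B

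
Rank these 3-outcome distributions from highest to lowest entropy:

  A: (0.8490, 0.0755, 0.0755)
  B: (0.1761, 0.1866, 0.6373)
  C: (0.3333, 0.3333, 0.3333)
C > B > A

Key insight: Entropy is maximized by uniform distributions and minimized by concentrated distributions.

- Uniform distributions have maximum entropy log₂(3) = 1.5850 bits
- The more "peaked" or concentrated a distribution, the lower its entropy

Entropies:
  H(A) = 0.7633 bits
  H(B) = 1.3075 bits
  H(C) = 1.5850 bits

Ranking: C > B > A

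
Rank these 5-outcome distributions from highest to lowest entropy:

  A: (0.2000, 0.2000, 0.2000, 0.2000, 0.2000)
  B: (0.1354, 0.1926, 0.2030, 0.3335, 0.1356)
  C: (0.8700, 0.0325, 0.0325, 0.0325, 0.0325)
A > B > C

Key insight: Entropy is maximized by uniform distributions and minimized by concentrated distributions.

- Uniform distributions have maximum entropy log₂(5) = 2.3219 bits
- The more "peaked" or concentrated a distribution, the lower its entropy

Entropies:
  H(A) = 2.3219 bits
  H(B) = 2.2344 bits
  H(C) = 0.8174 bits

Ranking: A > B > C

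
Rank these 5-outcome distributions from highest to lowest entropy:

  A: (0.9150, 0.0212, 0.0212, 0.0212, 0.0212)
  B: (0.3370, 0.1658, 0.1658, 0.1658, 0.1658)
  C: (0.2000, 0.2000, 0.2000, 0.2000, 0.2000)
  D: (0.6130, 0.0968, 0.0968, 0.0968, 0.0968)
C > B > D > A

Key insight: Entropy is maximized by uniform distributions and minimized by concentrated distributions.

Entropies:
  H(A) = 0.5896 bits
  H(B) = 2.2479 bits
  H(C) = 2.3219 bits
  H(D) = 1.7368 bits

Ranking: C > B > D > A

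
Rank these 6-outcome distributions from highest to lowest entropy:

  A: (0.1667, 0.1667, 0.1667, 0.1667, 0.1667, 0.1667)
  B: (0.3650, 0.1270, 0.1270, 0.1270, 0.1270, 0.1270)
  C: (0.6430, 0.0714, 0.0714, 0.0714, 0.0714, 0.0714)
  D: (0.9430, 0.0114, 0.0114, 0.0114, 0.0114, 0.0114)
A > B > C > D

Key insight: Entropy is maximized by uniform distributions and minimized by concentrated distributions.

Entropies:
  H(A) = 2.5850 bits
  H(B) = 2.4212 bits
  H(C) = 1.7691 bits
  H(D) = 0.4478 bits

Ranking: A > B > C > D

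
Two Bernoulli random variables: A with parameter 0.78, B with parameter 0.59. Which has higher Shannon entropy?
B

For binary distributions, entropy is maximized at p=0.5 and decreases as p moves toward 0 or 1.

H(A) = H(0.78) = 0.7602 bits
H(B) = H(0.59) = 0.9765 bits

Distribution B (p=0.59) is closer to uniform (p=0.5), so it has higher entropy.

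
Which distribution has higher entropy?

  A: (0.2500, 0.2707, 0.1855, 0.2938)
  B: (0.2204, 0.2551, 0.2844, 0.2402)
B

Both distributions are close to uniform, making this a harder comparison.

H(A) = 1.9803 bits
H(B) = 1.9937 bits

The distribution closer to uniform has higher entropy.
Answer: B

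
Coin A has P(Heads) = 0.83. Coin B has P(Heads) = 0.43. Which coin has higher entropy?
B

For binary distributions, entropy is maximized at p=0.5 and decreases as p moves toward 0 or 1.

H(A) = H(0.83) = 0.6577 bits
H(B) = H(0.43) = 0.9858 bits

Distribution B (p=0.43) is closer to uniform (p=0.5), so it has higher entropy.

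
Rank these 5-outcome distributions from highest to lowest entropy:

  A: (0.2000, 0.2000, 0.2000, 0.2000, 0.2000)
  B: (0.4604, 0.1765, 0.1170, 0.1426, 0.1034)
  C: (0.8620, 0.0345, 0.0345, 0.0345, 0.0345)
A > B > C

Key insight: Entropy is maximized by uniform distributions and minimized by concentrated distributions.

- Uniform distributions have maximum entropy log₂(5) = 2.3219 bits
- The more "peaked" or concentrated a distribution, the lower its entropy

Entropies:
  H(A) = 2.3219 bits
  H(B) = 2.0583 bits
  H(C) = 0.8550 bits

Ranking: A > B > C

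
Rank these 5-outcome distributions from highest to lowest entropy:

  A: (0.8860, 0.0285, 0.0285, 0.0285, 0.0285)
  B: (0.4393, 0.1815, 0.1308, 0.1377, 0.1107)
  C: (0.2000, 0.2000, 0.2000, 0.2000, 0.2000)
C > B > A

Key insight: Entropy is maximized by uniform distributions and minimized by concentrated distributions.

- Uniform distributions have maximum entropy log₂(5) = 2.3219 bits
- The more "peaked" or concentrated a distribution, the lower its entropy

Entropies:
  H(A) = 0.7399 bits
  H(B) = 2.0975 bits
  H(C) = 2.3219 bits

Ranking: C > B > A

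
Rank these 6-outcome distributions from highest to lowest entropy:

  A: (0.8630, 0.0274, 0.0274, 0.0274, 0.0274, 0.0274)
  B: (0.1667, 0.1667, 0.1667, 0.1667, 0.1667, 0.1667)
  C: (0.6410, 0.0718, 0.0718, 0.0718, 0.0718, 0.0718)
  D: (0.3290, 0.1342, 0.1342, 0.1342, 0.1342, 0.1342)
B > D > C > A

Key insight: Entropy is maximized by uniform distributions and minimized by concentrated distributions.

Entropies:
  H(A) = 0.8944 bits
  H(B) = 2.5850 bits
  H(C) = 1.7754 bits
  H(D) = 2.4719 bits

Ranking: B > D > C > A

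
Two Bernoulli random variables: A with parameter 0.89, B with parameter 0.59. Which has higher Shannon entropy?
B

For binary distributions, entropy is maximized at p=0.5 and decreases as p moves toward 0 or 1.

H(A) = H(0.89) = 0.4999 bits
H(B) = H(0.59) = 0.9765 bits

Distribution B (p=0.59) is closer to uniform (p=0.5), so it has higher entropy.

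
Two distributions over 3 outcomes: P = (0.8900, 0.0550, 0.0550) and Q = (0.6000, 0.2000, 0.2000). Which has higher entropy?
Q

P is highly concentrated on one outcome (89%), making it nearly deterministic. Q spreads its mass more evenly (max 60%). The more spread-out distribution has higher entropy: H(P) ≈ 0.610 bits, H(Q) ≈ 1.371 bits.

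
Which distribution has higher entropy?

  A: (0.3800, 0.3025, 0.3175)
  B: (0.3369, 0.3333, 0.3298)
B

Both distributions are close to uniform, making this a harder comparison.

H(A) = 1.5778 bits
H(B) = 1.5849 bits

The distribution closer to uniform has higher entropy.
Answer: B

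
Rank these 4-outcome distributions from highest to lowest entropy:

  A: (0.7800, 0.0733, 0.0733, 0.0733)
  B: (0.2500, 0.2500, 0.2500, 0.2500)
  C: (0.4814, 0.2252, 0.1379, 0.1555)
B > C > A

Key insight: Entropy is maximized by uniform distributions and minimized by concentrated distributions.

- Uniform distributions have maximum entropy log₂(4) = 2.0000 bits
- The more "peaked" or concentrated a distribution, the lower its entropy

Entropies:
  H(A) = 1.1089 bits
  H(B) = 2.0000 bits
  H(C) = 1.8037 bits

Ranking: B > C > A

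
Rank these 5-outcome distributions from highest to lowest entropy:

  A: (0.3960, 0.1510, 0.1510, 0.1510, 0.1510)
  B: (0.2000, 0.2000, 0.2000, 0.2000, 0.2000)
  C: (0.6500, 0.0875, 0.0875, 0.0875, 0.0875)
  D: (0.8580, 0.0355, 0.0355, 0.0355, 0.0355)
B > A > C > D

Key insight: Entropy is maximized by uniform distributions and minimized by concentrated distributions.

Entropies:
  H(A) = 2.1766 bits
  H(B) = 2.3219 bits
  H(C) = 1.6341 bits
  H(D) = 0.8735 bits

Ranking: B > A > C > D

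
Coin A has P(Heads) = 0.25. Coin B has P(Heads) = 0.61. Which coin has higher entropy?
B

For binary distributions, entropy is maximized at p=0.5 and decreases as p moves toward 0 or 1.

H(A) = H(0.25) = 0.8113 bits
H(B) = H(0.61) = 0.9648 bits

Distribution B (p=0.61) is closer to uniform (p=0.5), so it has higher entropy.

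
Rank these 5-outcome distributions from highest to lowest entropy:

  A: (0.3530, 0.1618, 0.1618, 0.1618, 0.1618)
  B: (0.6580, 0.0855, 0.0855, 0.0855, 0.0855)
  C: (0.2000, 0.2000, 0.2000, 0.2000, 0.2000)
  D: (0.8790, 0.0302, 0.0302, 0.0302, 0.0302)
C > A > B > D

Key insight: Entropy is maximized by uniform distributions and minimized by concentrated distributions.

Entropies:
  H(A) = 2.2307 bits
  H(B) = 1.6107 bits
  H(C) = 2.3219 bits
  H(D) = 0.7742 bits

Ranking: C > A > B > D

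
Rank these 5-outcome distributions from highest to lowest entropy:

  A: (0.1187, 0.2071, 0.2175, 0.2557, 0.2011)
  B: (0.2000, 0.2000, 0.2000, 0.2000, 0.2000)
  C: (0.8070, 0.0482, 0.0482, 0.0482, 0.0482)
B > A > C

Key insight: Entropy is maximized by uniform distributions and minimized by concentrated distributions.

- Uniform distributions have maximum entropy log₂(5) = 2.3219 bits
- The more "peaked" or concentrated a distribution, the lower its entropy

Entropies:
  H(A) = 2.2824 bits
  H(B) = 2.3219 bits
  H(C) = 1.0937 bits

Ranking: B > A > C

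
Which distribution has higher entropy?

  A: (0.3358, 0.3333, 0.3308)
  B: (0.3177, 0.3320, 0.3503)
A

Both distributions are close to uniform, making this a harder comparison.

H(A) = 1.5849 bits
H(B) = 1.5838 bits

The distribution closer to uniform has higher entropy.
Answer: A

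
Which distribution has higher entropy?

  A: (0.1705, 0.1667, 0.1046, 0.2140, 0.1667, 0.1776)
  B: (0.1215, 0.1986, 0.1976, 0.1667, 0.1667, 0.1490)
B

Both distributions are close to uniform, making this a harder comparison.

H(A) = 2.5563 bits
H(B) = 2.5658 bits

The distribution closer to uniform has higher entropy.
Answer: B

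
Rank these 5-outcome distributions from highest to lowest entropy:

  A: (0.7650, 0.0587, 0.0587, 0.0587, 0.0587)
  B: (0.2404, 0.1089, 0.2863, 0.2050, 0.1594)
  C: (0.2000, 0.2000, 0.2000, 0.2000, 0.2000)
C > B > A

Key insight: Entropy is maximized by uniform distributions and minimized by concentrated distributions.

- Uniform distributions have maximum entropy log₂(5) = 2.3219 bits
- The more "peaked" or concentrated a distribution, the lower its entropy

Entropies:
  H(A) = 1.2566 bits
  H(B) = 2.2503 bits
  H(C) = 2.3219 bits

Ranking: C > B > A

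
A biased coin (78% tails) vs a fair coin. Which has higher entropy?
Fair coin

The fair coin is uniform (p=0.5), maximizing binary entropy at 1 bit. The biased coin has H(0.78) ≈ 0.760 bits — its outcome is more predictable, so its entropy is lower.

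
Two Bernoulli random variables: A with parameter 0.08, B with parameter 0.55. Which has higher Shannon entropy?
B

For binary distributions, entropy is maximized at p=0.5 and decreases as p moves toward 0 or 1.

H(A) = H(0.08) = 0.4022 bits
H(B) = H(0.55) = 0.9928 bits

Distribution B (p=0.55) is closer to uniform (p=0.5), so it has higher entropy.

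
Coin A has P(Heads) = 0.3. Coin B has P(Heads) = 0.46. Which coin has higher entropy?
B

For binary distributions, entropy is maximized at p=0.5 and decreases as p moves toward 0 or 1.

H(A) = H(0.3) = 0.8813 bits
H(B) = H(0.46) = 0.9954 bits

Distribution B (p=0.46) is closer to uniform (p=0.5), so it has higher entropy.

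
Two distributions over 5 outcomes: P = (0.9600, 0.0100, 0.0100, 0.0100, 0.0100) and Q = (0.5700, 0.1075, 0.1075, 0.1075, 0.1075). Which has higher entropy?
Q

P is highly concentrated on one outcome (96%), making it nearly deterministic. Q spreads its mass more evenly (max 57%). The more spread-out distribution has higher entropy: H(P) ≈ 0.322 bits, H(Q) ≈ 1.846 bits.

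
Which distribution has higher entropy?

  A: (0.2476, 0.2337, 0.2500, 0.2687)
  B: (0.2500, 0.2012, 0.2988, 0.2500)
A

Both distributions are close to uniform, making this a harder comparison.

H(A) = 1.9982 bits
H(B) = 1.9862 bits

The distribution closer to uniform has higher entropy.
Answer: A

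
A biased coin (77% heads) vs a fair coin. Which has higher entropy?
Fair coin

The fair coin is uniform (p=0.5), maximizing binary entropy at 1 bit. The biased coin has H(0.77) ≈ 0.778 bits — its outcome is more predictable, so its entropy is lower.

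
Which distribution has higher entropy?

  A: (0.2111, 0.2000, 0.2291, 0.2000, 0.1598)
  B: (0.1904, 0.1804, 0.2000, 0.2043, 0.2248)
B

Both distributions are close to uniform, making this a harder comparison.

H(A) = 2.3123 bits
H(B) = 2.3180 bits

The distribution closer to uniform has higher entropy.
Answer: B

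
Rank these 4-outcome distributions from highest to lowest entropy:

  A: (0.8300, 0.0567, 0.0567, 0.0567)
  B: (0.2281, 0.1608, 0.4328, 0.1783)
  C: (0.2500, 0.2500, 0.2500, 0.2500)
C > B > A

Key insight: Entropy is maximized by uniform distributions and minimized by concentrated distributions.

- Uniform distributions have maximum entropy log₂(4) = 2.0000 bits
- The more "peaked" or concentrated a distribution, the lower its entropy

Entropies:
  H(A) = 0.9271 bits
  H(B) = 1.8768 bits
  H(C) = 2.0000 bits

Ranking: C > B > A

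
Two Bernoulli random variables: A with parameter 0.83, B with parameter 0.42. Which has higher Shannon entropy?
B

For binary distributions, entropy is maximized at p=0.5 and decreases as p moves toward 0 or 1.

H(A) = H(0.83) = 0.6577 bits
H(B) = H(0.42) = 0.9815 bits

Distribution B (p=0.42) is closer to uniform (p=0.5), so it has higher entropy.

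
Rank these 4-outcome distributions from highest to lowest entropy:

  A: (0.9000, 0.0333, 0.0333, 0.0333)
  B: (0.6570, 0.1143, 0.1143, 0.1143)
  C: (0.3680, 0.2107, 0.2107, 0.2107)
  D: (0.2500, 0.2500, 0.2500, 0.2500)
D > C > B > A

Key insight: Entropy is maximized by uniform distributions and minimized by concentrated distributions.

Entropies:
  H(A) = 0.6275 bits
  H(B) = 1.4713 bits
  H(C) = 1.9508 bits
  H(D) = 2.0000 bits

Ranking: D > C > B > A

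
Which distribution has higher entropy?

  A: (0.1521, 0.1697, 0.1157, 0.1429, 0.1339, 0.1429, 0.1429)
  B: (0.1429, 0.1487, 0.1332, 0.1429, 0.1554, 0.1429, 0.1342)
B

Both distributions are close to uniform, making this a harder comparison.

H(A) = 2.7991 bits
H(B) = 2.8055 bits

The distribution closer to uniform has higher entropy.
Answer: B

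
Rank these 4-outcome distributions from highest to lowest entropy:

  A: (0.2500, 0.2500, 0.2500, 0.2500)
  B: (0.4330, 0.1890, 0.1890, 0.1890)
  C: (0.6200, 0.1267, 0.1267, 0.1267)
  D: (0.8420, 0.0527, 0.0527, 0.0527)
A > B > C > D

Key insight: Entropy is maximized by uniform distributions and minimized by concentrated distributions.

Entropies:
  H(A) = 2.0000 bits
  H(B) = 1.8857 bits
  H(C) = 1.5603 bits
  H(D) = 0.8799 bits

Ranking: A > B > C > D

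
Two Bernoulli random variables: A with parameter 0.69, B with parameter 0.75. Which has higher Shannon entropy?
A

For binary distributions, entropy is maximized at p=0.5 and decreases as p moves toward 0 or 1.

H(A) = H(0.69) = 0.8932 bits
H(B) = H(0.75) = 0.8113 bits

Distribution A (p=0.69) is closer to uniform (p=0.5), so it has higher entropy.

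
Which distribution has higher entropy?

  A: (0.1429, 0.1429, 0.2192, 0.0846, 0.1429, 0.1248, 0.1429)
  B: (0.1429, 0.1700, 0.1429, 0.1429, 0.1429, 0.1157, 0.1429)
B

Both distributions are close to uniform, making this a harder comparison.

H(A) = 2.7603 bits
H(B) = 2.7999 bits

The distribution closer to uniform has higher entropy.
Answer: B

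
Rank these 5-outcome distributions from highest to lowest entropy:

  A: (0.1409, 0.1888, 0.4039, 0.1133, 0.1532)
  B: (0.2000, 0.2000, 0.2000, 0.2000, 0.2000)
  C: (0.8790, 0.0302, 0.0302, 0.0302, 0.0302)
B > A > C

Key insight: Entropy is maximized by uniform distributions and minimized by concentrated distributions.

- Uniform distributions have maximum entropy log₂(5) = 2.3219 bits
- The more "peaked" or concentrated a distribution, the lower its entropy

Entropies:
  H(A) = 2.1511 bits
  H(B) = 2.3219 bits
  H(C) = 0.7742 bits

Ranking: B > A > C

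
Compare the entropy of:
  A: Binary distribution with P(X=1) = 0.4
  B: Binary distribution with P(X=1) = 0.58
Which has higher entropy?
B

For binary distributions, entropy is maximized at p=0.5 and decreases as p moves toward 0 or 1.

H(A) = H(0.4) = 0.9710 bits
H(B) = H(0.58) = 0.9815 bits

Distribution B (p=0.58) is closer to uniform (p=0.5), so it has higher entropy.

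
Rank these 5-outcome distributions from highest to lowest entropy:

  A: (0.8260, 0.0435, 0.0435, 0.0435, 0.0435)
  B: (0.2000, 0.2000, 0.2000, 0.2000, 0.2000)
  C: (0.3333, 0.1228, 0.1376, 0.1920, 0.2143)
B > C > A

Key insight: Entropy is maximized by uniform distributions and minimized by concentrated distributions.

- Uniform distributions have maximum entropy log₂(5) = 2.3219 bits
- The more "peaked" or concentrated a distribution, the lower its entropy

Entropies:
  H(A) = 1.0148 bits
  H(B) = 2.3219 bits
  H(C) = 2.2270 bits

Ranking: B > C > A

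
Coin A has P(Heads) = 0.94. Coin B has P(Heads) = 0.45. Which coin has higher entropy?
B

For binary distributions, entropy is maximized at p=0.5 and decreases as p moves toward 0 or 1.

H(A) = H(0.94) = 0.3274 bits
H(B) = H(0.45) = 0.9928 bits

Distribution B (p=0.45) is closer to uniform (p=0.5), so it has higher entropy.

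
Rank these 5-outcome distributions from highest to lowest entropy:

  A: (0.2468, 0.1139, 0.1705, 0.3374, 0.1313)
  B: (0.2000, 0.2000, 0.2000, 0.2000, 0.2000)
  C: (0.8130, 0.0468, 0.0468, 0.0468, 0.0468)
B > A > C

Key insight: Entropy is maximized by uniform distributions and minimized by concentrated distributions.

- Uniform distributions have maximum entropy log₂(5) = 2.3219 bits
- The more "peaked" or concentrated a distribution, the lower its entropy

Entropies:
  H(A) = 2.2039 bits
  H(B) = 2.3219 bits
  H(C) = 1.0692 bits

Ranking: B > A > C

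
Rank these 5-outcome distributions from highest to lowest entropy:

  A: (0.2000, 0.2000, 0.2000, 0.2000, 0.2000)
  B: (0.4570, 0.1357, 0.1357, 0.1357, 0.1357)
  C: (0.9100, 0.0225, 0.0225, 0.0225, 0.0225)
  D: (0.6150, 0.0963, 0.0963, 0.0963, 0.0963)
A > B > D > C

Key insight: Entropy is maximized by uniform distributions and minimized by concentrated distributions.

Entropies:
  H(A) = 2.3219 bits
  H(B) = 2.0807 bits
  H(C) = 0.6165 bits
  H(D) = 1.7315 bits

Ranking: A > B > D > C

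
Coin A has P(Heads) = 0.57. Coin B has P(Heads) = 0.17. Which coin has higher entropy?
A

For binary distributions, entropy is maximized at p=0.5 and decreases as p moves toward 0 or 1.

H(A) = H(0.57) = 0.9858 bits
H(B) = H(0.17) = 0.6577 bits

Distribution A (p=0.57) is closer to uniform (p=0.5), so it has higher entropy.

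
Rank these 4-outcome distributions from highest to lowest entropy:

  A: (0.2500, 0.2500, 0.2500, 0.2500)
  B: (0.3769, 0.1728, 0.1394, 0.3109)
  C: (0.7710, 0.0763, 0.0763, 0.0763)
A > B > C

Key insight: Entropy is maximized by uniform distributions and minimized by concentrated distributions.

- Uniform distributions have maximum entropy log₂(4) = 2.0000 bits
- The more "peaked" or concentrated a distribution, the lower its entropy

Entropies:
  H(A) = 2.0000 bits
  H(B) = 1.8886 bits
  H(C) = 1.1392 bits

Ranking: A > B > C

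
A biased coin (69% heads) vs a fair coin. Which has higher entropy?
Fair coin

The fair coin is uniform (p=0.5), maximizing binary entropy at 1 bit. The biased coin has H(0.69) ≈ 0.893 bits — its outcome is more predictable, so its entropy is lower.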